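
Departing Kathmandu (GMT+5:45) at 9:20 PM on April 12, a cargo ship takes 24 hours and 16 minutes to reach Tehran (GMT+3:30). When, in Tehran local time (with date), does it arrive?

7:21 PM on Apr 13

Convert departure to UTC: 9:20 PM − 5:45 = 3:35 PM UTC on Apr 12.
Add 24 hours and 16 minutes travel time → 3:51 PM UTC (Apr 13).
Tehran is UTC+3:30, so local arrival = 3:51 PM + 3:30 = 7:21 PM on Apr 13.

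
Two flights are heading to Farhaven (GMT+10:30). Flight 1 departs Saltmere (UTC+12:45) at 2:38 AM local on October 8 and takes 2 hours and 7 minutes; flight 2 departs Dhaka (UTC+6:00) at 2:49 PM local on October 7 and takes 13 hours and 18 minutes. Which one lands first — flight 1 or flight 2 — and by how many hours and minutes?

Flight 1 in UTC: 2:38 AM − 12:45 = 1:53 PM on Oct 7.
+2 hours 7 minutes → arrive 4:00 PM UTC on Oct 7.
Flight 2 in UTC: 2:49 PM − 6:00 = 8:49 AM on Oct 7.
+13 hours and 18 minutes → arrive 10:07 PM UTC on Oct 7.
Flight 1 lands earlier by 6 hours 7 minutes.

the first, by 6 hours 7 minutes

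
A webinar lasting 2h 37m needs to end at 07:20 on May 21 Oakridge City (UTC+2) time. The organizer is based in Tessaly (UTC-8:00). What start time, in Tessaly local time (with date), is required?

18:43 on May 20

Target end time in UTC: 07:20 − 2:00 = 05:20 on May 21.
Subtract 2 hours and 37 minutes → start 02:43 UTC on May 21.
Tessaly is UTC−8:00: 02:43 − 8:00 = 18:43 on May 20.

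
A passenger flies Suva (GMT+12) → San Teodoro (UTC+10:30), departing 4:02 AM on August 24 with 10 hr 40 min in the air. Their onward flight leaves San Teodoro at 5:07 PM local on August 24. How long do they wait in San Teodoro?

3 hours 55 minutes

Convert departure to UTC: 4:02 AM − 12:00 = 4:02 PM UTC on Aug 23.
Add 10 hours and 40 minutes flight time → 2:42 AM UTC (Aug 24).
San Teodoro is UTC+10:30, so local arrival = 2:42 AM + 10:30 = 1:12 PM on Aug 24.
Layover = 5:07 PM − 1:12 PM = 3 hours 55 minutes.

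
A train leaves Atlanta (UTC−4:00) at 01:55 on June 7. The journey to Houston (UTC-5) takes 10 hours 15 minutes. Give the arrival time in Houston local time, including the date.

Convert departure to UTC: 01:55 + 4:00 = 05:55 UTC on Jun 7.
Add 10 hours 15 minutes travel time → 16:10 UTC.
Houston is UTC−5:00, so local arrival = 16:10 − 5:00 = 11:10 on Jun 7.

11:10 on June 7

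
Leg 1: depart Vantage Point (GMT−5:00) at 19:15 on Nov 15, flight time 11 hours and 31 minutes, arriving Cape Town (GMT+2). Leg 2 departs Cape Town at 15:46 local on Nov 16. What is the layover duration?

Convert departure to UTC: 19:15 + 5:00 = 00:15 UTC on Nov 16.
Add 11 hours and 31 minutes flight time → 11:46 UTC.
Cape Town is UTC+2:00, so local arrival = 11:46 + 2:00 = 13:46 on Nov 16.
Layover = 15:46 − 13:46 = 2 hours.

2 hours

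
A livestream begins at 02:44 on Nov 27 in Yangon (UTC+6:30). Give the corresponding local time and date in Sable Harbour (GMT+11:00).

Sable Harbour is 4:30 ahead of Yangon.
Shift by the zone difference: 02:44 + 4:30 = 07:14 on Nov 27 in Sable Harbour.

07:14 on Nov 27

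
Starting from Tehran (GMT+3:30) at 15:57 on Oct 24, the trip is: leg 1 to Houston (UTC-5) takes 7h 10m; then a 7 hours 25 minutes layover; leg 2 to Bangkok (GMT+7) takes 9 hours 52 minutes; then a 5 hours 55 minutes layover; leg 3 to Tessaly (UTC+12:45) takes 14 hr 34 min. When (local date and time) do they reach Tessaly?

Convert departure to UTC: 15:57 − 3:30 = 12:27 UTC on Oct 24.
Add 7 hours 10 minutes leg 1 → 19:37 UTC.
Add 7 hours 25 minutes layover in Houston → 03:02 UTC (Oct 25).
Add 9 hours 52 minutes leg 2 → 12:54 UTC.
Add 5 hours and 55 minutes layover in Bangkok → 18:49 UTC.
Add 14 hours 34 minutes leg 3 → 09:23 UTC (Oct 26).
Tessaly is UTC+12:45, so local arrival = 09:23 + 12:45 = 22:08 on Oct 26.

22:08 on Oct 26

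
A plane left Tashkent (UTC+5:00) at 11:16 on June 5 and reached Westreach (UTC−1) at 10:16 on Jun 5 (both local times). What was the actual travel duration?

Departure in UTC: 11:16 − 5:00 = 06:16 on Jun 5.
Arrival in UTC: 10:16 + 1:00 = 11:16 on Jun 5.
Elapsed = 11:16 − 06:16 = 5 hours.

5 hours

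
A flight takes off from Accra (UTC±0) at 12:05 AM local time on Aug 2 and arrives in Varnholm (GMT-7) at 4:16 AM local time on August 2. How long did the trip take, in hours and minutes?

11 hours 11 minutes

Varnholm is 7:00 behind Accra.
Clock-face elapsed time (ignoring zones) is 4 hours 11 minutes.
Actual elapsed = 4 hours 11 minutes + 7:00 = 11 hours 11 minutes.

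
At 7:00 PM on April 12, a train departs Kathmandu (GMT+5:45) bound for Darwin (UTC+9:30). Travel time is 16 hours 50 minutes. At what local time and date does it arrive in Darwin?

3:35 PM on Apr 13

Convert departure to UTC: 7:00 PM − 5:45 = 1:15 PM UTC on Apr 12.
Add 16 hours and 50 minutes travel time → 6:05 AM UTC (Apr 13).
Darwin is UTC+9:30, so local arrival = 6:05 AM + 9:30 = 3:35 PM on Apr 13.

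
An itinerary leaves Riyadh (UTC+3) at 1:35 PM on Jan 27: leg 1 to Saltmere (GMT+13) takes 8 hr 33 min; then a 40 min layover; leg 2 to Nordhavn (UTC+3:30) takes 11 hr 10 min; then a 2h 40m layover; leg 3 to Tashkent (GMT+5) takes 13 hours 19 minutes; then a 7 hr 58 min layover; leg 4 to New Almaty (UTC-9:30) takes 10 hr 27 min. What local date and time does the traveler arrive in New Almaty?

Convert departure to UTC: 1:35 PM − 3:00 = 10:35 AM UTC on Jan 27.
Add 8 hours and 33 minutes leg 1 → 7:08 PM UTC.
Add 40 minutes layover in Saltmere → 7:48 PM UTC.
Add 11 hours 10 minutes leg 2 → 6:58 AM UTC (Jan 28).
Add 2 hours and 40 minutes layover in Nordhavn → 9:38 AM UTC.
Add 13 hours 19 minutes leg 3 → 10:57 PM UTC.
Add 7 hours 58 minutes layover in Tashkent → 6:55 AM UTC (Jan 29).
Add 10 hours and 27 minutes leg 4 → 5:22 PM UTC.
New Almaty is UTC−9:30, so local arrival = 5:22 PM − 9:30 = 7:52 AM on Jan 29.

7:52 AM on January 29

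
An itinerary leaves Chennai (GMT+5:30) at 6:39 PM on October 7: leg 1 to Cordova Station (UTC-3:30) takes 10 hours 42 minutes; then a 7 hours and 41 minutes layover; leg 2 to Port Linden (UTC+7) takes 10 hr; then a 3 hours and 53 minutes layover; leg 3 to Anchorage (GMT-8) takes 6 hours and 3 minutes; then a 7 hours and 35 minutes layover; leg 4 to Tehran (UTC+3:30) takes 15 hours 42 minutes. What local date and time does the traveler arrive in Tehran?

Convert departure to UTC: 6:39 PM − 5:30 = 1:09 PM UTC on Oct 7.
Add 10 hours 42 minutes leg 1 → 11:51 PM UTC.
Add 7 hours 41 minutes layover in Cordova Station → 7:32 AM UTC (Oct 8).
Add 10 hours leg 2 → 5:32 PM UTC.
Add 3 hours 53 minutes layover in Port Linden → 9:25 PM UTC.
Add 6 hours and 3 minutes leg 3 → 3:28 AM UTC (Oct 9).
Add 7 hours 35 minutes layover in Anchorage → 11:03 AM UTC.
Add 15 hours 42 minutes leg 4 → 2:45 AM UTC (Oct 10).
Tehran is UTC+3:30, so local arrival = 2:45 AM + 3:30 = 6:15 AM on Oct 10.

6:15 AM on Oct 10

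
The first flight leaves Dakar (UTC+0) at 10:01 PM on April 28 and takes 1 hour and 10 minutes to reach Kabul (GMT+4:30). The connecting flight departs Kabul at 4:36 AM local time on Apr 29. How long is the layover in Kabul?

55 minutes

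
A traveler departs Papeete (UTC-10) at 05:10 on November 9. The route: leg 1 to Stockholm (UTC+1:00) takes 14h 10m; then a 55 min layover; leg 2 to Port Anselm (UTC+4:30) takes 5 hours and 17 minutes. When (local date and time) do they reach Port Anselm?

16:02 on November 10

Convert departure to UTC: 05:10 + 10:00 = 15:10 UTC on Nov 9.
Add 14 hours 10 minutes leg 1 → 05:20 UTC (Nov 10).
Add 55 minutes layover in Stockholm → 06:15 UTC.
Add 5 hours and 17 minutes leg 2 → 11:32 UTC.
Port Anselm is UTC+4:30, so local arrival = 11:32 + 4:30 = 16:02 on Nov 10.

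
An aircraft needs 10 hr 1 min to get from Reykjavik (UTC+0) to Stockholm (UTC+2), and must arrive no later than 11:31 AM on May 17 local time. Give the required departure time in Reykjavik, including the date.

Target arrival in UTC: 11:31 AM − 2:00 = 9:31 AM on May 17.
Subtract 10 hours 1 minute → departure 11:30 PM UTC on May 16.
Reykjavik is UTC+0, so departure is 11:30 PM on May 16.

11:30 PM on May 16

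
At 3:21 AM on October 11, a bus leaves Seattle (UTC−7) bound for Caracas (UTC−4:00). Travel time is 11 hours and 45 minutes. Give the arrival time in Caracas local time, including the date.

6:06 PM on October 11

Convert departure to UTC: 3:21 AM + 7:00 = 10:21 AM UTC on Oct 11.
Add 11 hours and 45 minutes travel time → 10:06 PM UTC.
Caracas is UTC−4:00, so local arrival = 10:06 PM − 4:00 = 6:06 PM on Oct 11.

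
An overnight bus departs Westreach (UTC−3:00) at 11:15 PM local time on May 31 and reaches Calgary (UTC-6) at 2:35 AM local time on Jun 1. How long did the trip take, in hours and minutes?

6 hours 20 minutes

Departure in UTC: 11:15 PM + 3:00 = 2:15 AM on Jun 1.
Arrival in UTC: 2:35 AM + 6:00 = 8:35 AM on Jun 1.
Elapsed = 8:35 AM − 2:15 AM = 6 hours 20 minutes.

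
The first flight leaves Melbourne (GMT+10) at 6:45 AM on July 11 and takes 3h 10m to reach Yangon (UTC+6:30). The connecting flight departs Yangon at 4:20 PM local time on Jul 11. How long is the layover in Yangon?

9 hours 55 minutes

Convert departure to UTC: 6:45 AM − 10:00 = 8:45 PM UTC on Jul 10.
Add 3 hours and 10 minutes flight time → 11:55 PM UTC.
Yangon is UTC+6:30, so local arrival = 11:55 PM + 6:30 = 6:25 AM on Jul 11.
Layover = 4:20 PM − 6:25 AM = 9 hours 55 minutes.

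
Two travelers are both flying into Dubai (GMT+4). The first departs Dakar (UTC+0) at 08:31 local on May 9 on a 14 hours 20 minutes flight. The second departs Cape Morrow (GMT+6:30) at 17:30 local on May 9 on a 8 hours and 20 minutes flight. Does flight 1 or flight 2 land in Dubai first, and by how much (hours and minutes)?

the second, by 3 hours 31 minutes

Flight 1 departs at 08:31 UTC (May 9).
+14 hours 20 minutes → arrive 22:51 UTC on May 9.
Flight 2 in UTC: 17:30 − 6:30 = 11:00 on May 9.
+8 hours and 20 minutes → arrive 19:20 UTC on May 9.
Flight 2 lands earlier by 3 hours 31 minutes.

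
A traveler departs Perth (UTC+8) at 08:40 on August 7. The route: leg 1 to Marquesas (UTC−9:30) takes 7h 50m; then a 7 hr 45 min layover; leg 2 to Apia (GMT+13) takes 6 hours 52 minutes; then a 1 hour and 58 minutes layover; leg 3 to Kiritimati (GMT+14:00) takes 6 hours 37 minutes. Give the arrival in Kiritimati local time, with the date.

Convert departure to UTC: 08:40 − 8:00 = 00:40 UTC on Aug 7.
Add 7 hours 50 minutes leg 1 → 08:30 UTC.
Add 7 hours and 45 minutes layover in Marquesas → 16:15 UTC.
Add 6 hours and 52 minutes leg 2 → 23:07 UTC.
Add 1 hour and 58 minutes layover in Apia → 01:05 UTC (Aug 8).
Add 6 hours and 37 minutes leg 3 → 07:42 UTC.
Kiritimati is UTC+14:00, so local arrival = 07:42 + 14:00 = 21:42 on Aug 8.

21:42 on August 8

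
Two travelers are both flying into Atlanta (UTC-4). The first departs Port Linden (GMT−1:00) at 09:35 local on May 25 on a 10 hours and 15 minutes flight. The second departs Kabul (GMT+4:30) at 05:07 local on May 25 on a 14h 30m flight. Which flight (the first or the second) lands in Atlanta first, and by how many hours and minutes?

the second, by 5 hours 43 minutes

Flight 1 in UTC: 09:35 + 1:00 = 10:35 on May 25.
+10 hours and 15 minutes → arrive 20:50 UTC on May 25.
Flight 2 in UTC: 05:07 − 4:30 = 00:37 on May 25.
+14 hours 30 minutes → arrive 15:07 UTC on May 25.
Flight 2 lands earlier by 5 hours 43 minutes.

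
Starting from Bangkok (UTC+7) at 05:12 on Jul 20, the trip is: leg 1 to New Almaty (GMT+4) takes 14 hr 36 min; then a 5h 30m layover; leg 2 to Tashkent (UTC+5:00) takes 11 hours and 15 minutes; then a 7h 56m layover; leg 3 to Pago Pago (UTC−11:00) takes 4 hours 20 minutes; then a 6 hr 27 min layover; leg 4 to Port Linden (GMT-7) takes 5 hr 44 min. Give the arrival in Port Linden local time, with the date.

Convert departure to UTC: 05:12 − 7:00 = 22:12 UTC on Jul 19.
Add 14 hours and 36 minutes leg 1 → 12:48 UTC (Jul 20).
Add 5 hours and 30 minutes layover in New Almaty → 18:18 UTC.
Add 11 hours 15 minutes leg 2 → 05:33 UTC (Jul 21).
Add 7 hours and 56 minutes layover in Tashkent → 13:29 UTC.
Add 4 hours 20 minutes leg 3 → 17:49 UTC.
Add 6 hours 27 minutes layover in Pago Pago → 00:16 UTC (Jul 22).
Add 5 hours and 44 minutes leg 4 → 06:00 UTC.
Port Linden is UTC−7:00, so local arrival = 06:00 − 7:00 = 23:00 on Jul 21.

23:00 on July 21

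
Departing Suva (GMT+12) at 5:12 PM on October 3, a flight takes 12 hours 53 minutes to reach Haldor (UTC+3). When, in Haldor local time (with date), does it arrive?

9:05 PM on Oct 3

Convert departure to UTC: 5:12 PM − 12:00 = 5:12 AM UTC on Oct 3.
Add 12 hours 53 minutes travel time → 6:05 PM UTC.
Haldor is UTC+3:00, so local arrival = 6:05 PM + 3:00 = 9:05 PM on Oct 3.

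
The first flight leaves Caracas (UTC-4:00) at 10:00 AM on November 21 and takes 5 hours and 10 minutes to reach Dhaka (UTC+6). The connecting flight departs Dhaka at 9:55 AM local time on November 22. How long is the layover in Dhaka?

8 hours 45 minutes

Convert departure to UTC: 10:00 AM + 4:00 = 2:00 PM UTC on Nov 21.
Add 5 hours and 10 minutes flight time → 7:10 PM UTC.
Dhaka is UTC+6:00, so local arrival = 7:10 PM + 6:00 = 1:10 AM on Nov 22.
Layover = 9:55 AM − 1:10 AM = 8 hours 45 minutes.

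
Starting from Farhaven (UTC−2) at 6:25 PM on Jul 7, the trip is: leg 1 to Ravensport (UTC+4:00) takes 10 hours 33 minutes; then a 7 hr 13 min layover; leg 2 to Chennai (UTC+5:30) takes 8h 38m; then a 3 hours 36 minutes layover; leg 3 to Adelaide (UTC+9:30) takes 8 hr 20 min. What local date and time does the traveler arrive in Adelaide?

Convert departure to UTC: 6:25 PM + 2:00 = 8:25 PM UTC on Jul 7.
Add 10 hours 33 minutes leg 1 → 6:58 AM UTC (Jul 8).
Add 7 hours 13 minutes layover in Ravensport → 2:11 PM UTC.
Add 8 hours 38 minutes leg 2 → 10:49 PM UTC.
Add 3 hours 36 minutes layover in Chennai → 2:25 AM UTC (Jul 9).
Add 8 hours and 20 minutes leg 3 → 10:45 AM UTC.
Adelaide is UTC+9:30, so local arrival = 10:45 AM + 9:30 = 8:15 PM on Jul 9.

8:15 PM on July 9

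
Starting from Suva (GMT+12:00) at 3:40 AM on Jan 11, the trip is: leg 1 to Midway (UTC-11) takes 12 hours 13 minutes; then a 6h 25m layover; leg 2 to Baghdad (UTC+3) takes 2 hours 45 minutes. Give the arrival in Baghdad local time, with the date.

Convert departure to UTC: 3:40 AM − 12:00 = 3:40 PM UTC on Jan 10.
Add 12 hours and 13 minutes leg 1 → 3:53 AM UTC (Jan 11).
Add 6 hours and 25 minutes layover in Midway → 10:18 AM UTC.
Add 2 hours and 45 minutes leg 2 → 1:03 PM UTC.
Baghdad is UTC+3:00, so local arrival = 1:03 PM + 3:00 = 4:03 PM on Jan 11.

4:03 PM on Jan 11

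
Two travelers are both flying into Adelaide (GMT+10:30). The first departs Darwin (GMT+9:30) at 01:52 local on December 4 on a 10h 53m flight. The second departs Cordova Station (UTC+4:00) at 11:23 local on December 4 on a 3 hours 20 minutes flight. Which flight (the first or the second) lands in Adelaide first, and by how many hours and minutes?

the first, by 7 hours 28 minutes

Flight 1 in UTC: 01:52 − 9:30 = 16:22 on Dec 3.
+10 hours 53 minutes → arrive 03:15 UTC on Dec 4.
Flight 2 in UTC: 11:23 − 4:00 = 07:23 on Dec 4.
+3 hours 20 minutes → arrive 10:43 UTC on Dec 4.
Flight 1 lands earlier by 7 hours 28 minutes.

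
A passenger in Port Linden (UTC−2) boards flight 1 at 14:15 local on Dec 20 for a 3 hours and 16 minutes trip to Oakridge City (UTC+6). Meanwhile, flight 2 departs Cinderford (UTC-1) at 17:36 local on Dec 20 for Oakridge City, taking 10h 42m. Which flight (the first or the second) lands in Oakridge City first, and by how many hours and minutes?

the first, by 9 hours 47 minutes

Flight 1 in UTC: 14:15 + 2:00 = 16:15 on Dec 20.
+3 hours and 16 minutes → arrive 19:31 UTC on Dec 20.
Flight 2 in UTC: 17:36 + 1:00 = 18:36 on Dec 20.
+10 hours 42 minutes → arrive 05:18 UTC on Dec 21.
Flight 1 lands earlier by 9 hours 47 minutes.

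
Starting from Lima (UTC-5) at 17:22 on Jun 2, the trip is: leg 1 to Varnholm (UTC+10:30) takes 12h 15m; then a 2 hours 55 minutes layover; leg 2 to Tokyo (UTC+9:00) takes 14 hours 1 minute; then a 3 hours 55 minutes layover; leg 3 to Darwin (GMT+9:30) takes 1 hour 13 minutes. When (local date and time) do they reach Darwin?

18:11 on Jun 4

Convert departure to UTC: 17:22 + 5:00 = 22:22 UTC on Jun 2.
Add 12 hours 15 minutes leg 1 → 10:37 UTC (Jun 3).
Add 2 hours 55 minutes layover in Varnholm → 13:32 UTC.
Add 14 hours and 1 minute leg 2 → 03:33 UTC (Jun 4).
Add 3 hours 55 minutes layover in Tokyo → 07:28 UTC.
Add 1 hour 13 minutes leg 3 → 08:41 UTC.
Darwin is UTC+9:30, so local arrival = 08:41 + 9:30 = 18:11 on Jun 4.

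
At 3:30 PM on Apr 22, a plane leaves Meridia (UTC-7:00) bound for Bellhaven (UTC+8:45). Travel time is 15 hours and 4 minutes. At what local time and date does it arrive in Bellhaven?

Bellhaven is 15:45 ahead of Meridia.
After 15 hours 4 minutes it is 6:34 AM (Apr 23) in Meridia.
Shift by the zone difference: 6:34 AM + 15:45 = 10:19 PM on Apr 23 in Bellhaven.

10:19 PM on April 23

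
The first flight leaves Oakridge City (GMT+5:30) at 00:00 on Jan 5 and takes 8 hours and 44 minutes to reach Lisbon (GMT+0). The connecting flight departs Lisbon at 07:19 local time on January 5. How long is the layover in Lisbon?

Convert departure to UTC: 00:00 − 5:30 = 18:30 UTC on Jan 4.
Add 8 hours and 44 minutes flight time → 03:14 UTC (Jan 5).
Lisbon is UTC+0, so local arrival is the same: 03:14 on Jan 5.
Layover = 07:19 − 03:14 = 4 hours 5 minutes.

4 hours 5 minutes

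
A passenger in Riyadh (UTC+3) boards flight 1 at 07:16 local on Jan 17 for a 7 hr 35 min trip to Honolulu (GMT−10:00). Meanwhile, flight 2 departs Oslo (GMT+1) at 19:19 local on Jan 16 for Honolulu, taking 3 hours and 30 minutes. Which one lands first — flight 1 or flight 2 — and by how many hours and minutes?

the second, by 14 hours 2 minutes

Flight 1 in UTC: 07:16 − 3:00 = 04:16 on Jan 17.
+7 hours and 35 minutes → arrive 11:51 UTC on Jan 17.
Flight 2 in UTC: 19:19 − 1:00 = 18:19 on Jan 16.
+3 hours and 30 minutes → arrive 21:49 UTC on Jan 16.
Flight 2 lands earlier by 14 hours 2 minutes.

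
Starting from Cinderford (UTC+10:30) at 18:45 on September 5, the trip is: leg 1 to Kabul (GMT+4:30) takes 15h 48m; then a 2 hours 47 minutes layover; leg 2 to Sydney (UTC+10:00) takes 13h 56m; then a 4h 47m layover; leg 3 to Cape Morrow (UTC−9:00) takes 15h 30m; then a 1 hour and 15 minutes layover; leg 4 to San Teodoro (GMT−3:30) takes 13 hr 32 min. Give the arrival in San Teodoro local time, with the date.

00:20 on Sep 8

Convert departure to UTC: 18:45 − 10:30 = 08:15 UTC on Sep 5.
Add 15 hours and 48 minutes leg 1 → 00:03 UTC (Sep 6).
Add 2 hours 47 minutes layover in Kabul → 02:50 UTC.
Add 13 hours and 56 minutes leg 2 → 16:46 UTC.
Add 4 hours 47 minutes layover in Sydney → 21:33 UTC.
Add 15 hours 30 minutes leg 3 → 13:03 UTC (Sep 7).
Add 1 hour 15 minutes layover in Cape Morrow → 14:18 UTC.
Add 13 hours and 32 minutes leg 4 → 03:50 UTC (Sep 8).
San Teodoro is UTC−3:30, so local arrival = 03:50 − 3:30 = 00:20 on Sep 8.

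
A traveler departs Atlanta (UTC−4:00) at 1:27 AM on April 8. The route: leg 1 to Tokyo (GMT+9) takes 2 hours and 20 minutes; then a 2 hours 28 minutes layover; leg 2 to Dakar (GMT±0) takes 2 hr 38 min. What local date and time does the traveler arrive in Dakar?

12:53 PM on Apr 8

Convert departure to UTC: 1:27 AM + 4:00 = 5:27 AM UTC on Apr 8.
Add 2 hours 20 minutes leg 1 → 7:47 AM UTC.
Add 2 hours 28 minutes layover in Tokyo → 10:15 AM UTC.
Add 2 hours and 38 minutes leg 2 → 12:53 PM UTC.
Dakar is UTC+0, so local arrival is the same: 12:53 PM on Apr 8.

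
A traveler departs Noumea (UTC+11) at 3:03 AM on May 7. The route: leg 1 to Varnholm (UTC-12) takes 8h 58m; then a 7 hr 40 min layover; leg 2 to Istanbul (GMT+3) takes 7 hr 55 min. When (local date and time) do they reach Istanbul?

Convert departure to UTC: 3:03 AM − 11:00 = 4:03 PM UTC on May 6.
Add 8 hours and 58 minutes leg 1 → 1:01 AM UTC (May 7).
Add 7 hours and 40 minutes layover in Varnholm → 8:41 AM UTC.
Add 7 hours 55 minutes leg 2 → 4:36 PM UTC.
Istanbul is UTC+3:00, so local arrival = 4:36 PM + 3:00 = 7:36 PM on May 7.

7:36 PM on May 7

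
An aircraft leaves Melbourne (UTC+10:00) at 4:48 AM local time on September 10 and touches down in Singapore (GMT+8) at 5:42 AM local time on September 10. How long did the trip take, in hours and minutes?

Departure in UTC: 4:48 AM − 10:00 = 6:48 PM on Sep 9.
Arrival in UTC: 5:42 AM − 8:00 = 9:42 PM on Sep 9.
Elapsed = 9:42 PM − 6:48 PM = 2 hours 54 minutes.

2 hours 54 minutes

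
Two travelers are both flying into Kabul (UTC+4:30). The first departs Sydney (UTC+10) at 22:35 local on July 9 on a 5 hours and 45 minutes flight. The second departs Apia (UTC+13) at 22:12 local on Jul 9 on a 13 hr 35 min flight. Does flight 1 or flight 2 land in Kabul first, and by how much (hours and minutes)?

the first, by 4 hours 27 minutes

Flight 1 in UTC: 22:35 − 10:00 = 12:35 on Jul 9.
+5 hours 45 minutes → arrive 18:20 UTC on Jul 9.
Flight 2 in UTC: 22:12 − 13:00 = 09:12 on Jul 9.
+13 hours and 35 minutes → arrive 22:47 UTC on Jul 9.
Flight 1 lands earlier by 4 hours 27 minutes.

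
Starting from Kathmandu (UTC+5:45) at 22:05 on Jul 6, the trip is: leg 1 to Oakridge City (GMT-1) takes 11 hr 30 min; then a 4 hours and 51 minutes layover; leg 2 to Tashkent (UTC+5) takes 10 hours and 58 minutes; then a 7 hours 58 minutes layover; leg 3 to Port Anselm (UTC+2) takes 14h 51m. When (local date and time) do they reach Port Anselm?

20:28 on July 8

Convert departure to UTC: 22:05 − 5:45 = 16:20 UTC on Jul 6.
Add 11 hours and 30 minutes leg 1 → 03:50 UTC (Jul 7).
Add 4 hours and 51 minutes layover in Oakridge City → 08:41 UTC.
Add 10 hours 58 minutes leg 2 → 19:39 UTC.
Add 7 hours 58 minutes layover in Tashkent → 03:37 UTC (Jul 8).
Add 14 hours 51 minutes leg 3 → 18:28 UTC.
Port Anselm is UTC+2:00, so local arrival = 18:28 + 2:00 = 20:28 on Jul 8.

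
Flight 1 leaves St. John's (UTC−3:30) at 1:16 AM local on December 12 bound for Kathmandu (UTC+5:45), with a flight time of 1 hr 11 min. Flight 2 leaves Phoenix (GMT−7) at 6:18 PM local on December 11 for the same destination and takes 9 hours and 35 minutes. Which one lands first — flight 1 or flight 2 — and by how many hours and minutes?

Flight 1 in UTC: 1:16 AM + 3:30 = 4:46 AM on Dec 12.
+1 hour 11 minutes → arrive 5:57 AM UTC on Dec 12.
Flight 2 in UTC: 6:18 PM + 7:00 = 1:18 AM on Dec 12.
+9 hours 35 minutes → arrive 10:53 AM UTC on Dec 12.
Flight 1 lands earlier by 4 hours 56 minutes.

the first, by 4 hours 56 minutes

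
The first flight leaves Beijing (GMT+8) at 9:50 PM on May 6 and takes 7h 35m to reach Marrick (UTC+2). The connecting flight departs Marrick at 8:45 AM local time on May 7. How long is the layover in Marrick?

9 hours 20 minutes

Convert departure to UTC: 9:50 PM − 8:00 = 1:50 PM UTC on May 6.
Add 7 hours 35 minutes flight time → 9:25 PM UTC.
Marrick is UTC+2:00, so local arrival = 9:25 PM + 2:00 = 11:25 PM on May 6.
Layover = 8:45 AM − 11:25 PM (+1 day) = 9 hours 20 minutes.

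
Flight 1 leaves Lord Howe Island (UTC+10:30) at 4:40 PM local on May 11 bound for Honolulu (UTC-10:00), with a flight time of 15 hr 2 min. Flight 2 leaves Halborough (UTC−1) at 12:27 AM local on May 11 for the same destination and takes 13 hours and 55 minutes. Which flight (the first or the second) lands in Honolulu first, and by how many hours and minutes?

the second, by 5 hours 50 minutes

Flight 1 in UTC: 4:40 PM − 10:30 = 6:10 AM on May 11.
+15 hours and 2 minutes → arrive 9:12 PM UTC on May 11.
Flight 2 in UTC: 12:27 AM + 1:00 = 1:27 AM on May 11.
+13 hours 55 minutes → arrive 3:22 PM UTC on May 11.
Flight 2 lands earlier by 5 hours 50 minutes.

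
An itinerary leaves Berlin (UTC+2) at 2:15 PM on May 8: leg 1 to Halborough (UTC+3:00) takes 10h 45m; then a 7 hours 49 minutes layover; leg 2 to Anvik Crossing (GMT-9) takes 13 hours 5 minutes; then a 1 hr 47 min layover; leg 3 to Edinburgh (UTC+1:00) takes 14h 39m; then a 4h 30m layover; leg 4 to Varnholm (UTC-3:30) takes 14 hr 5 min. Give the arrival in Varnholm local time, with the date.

3:25 AM on May 11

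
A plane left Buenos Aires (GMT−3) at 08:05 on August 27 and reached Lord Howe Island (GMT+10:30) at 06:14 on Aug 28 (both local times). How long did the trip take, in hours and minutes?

8 hours 39 minutes

Departure in UTC: 08:05 + 3:00 = 11:05 on Aug 27.
Arrival in UTC: 06:14 − 10:30 = 19:44 on Aug 27.
Elapsed = 19:44 − 11:05 = 8 hours 39 minutes.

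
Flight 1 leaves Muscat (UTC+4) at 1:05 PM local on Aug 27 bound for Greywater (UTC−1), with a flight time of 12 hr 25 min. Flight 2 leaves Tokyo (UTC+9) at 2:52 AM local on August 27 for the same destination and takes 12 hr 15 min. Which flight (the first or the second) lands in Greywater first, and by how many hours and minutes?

the second, by 15 hours 23 minutes

Flight 1 in UTC: 1:05 PM − 4:00 = 9:05 AM on Aug 27.
+12 hours 25 minutes → arrive 9:30 PM UTC on Aug 27.
Flight 2 in UTC: 2:52 AM − 9:00 = 5:52 PM on Aug 26.
+12 hours 15 minutes → arrive 6:07 AM UTC on Aug 27.
Flight 2 lands earlier by 15 hours 23 minutes.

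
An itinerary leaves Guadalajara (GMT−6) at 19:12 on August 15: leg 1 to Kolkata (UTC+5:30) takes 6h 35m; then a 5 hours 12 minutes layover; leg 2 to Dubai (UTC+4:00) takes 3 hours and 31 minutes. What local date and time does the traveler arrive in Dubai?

Convert departure to UTC: 19:12 + 6:00 = 01:12 UTC on Aug 16.
Add 6 hours and 35 minutes leg 1 → 07:47 UTC.
Add 5 hours and 12 minutes layover in Kolkata → 12:59 UTC.
Add 3 hours 31 minutes leg 2 → 16:30 UTC.
Dubai is UTC+4:00, so local arrival = 16:30 + 4:00 = 20:30 on Aug 16.

20:30 on August 16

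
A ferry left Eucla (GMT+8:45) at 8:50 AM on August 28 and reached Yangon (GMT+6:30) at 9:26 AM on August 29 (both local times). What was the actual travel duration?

26 hours 51 minutes

Departure in UTC: 8:50 AM − 8:45 = 12:05 AM on Aug 28.
Arrival in UTC: 9:26 AM − 6:30 = 2:56 AM on Aug 29.
Elapsed = 2:56 AM − 12:05 AM (+1 day) = 26 hours 51 minutes.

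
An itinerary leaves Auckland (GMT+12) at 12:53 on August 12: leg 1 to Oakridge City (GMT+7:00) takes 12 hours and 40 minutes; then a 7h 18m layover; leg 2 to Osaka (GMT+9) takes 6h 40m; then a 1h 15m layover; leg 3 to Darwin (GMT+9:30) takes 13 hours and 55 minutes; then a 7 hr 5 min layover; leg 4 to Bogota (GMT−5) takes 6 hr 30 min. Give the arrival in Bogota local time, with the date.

03:16 on August 14

Convert departure to UTC: 12:53 − 12:00 = 00:53 UTC on Aug 12.
Add 12 hours and 40 minutes leg 1 → 13:33 UTC.
Add 7 hours and 18 minutes layover in Oakridge City → 20:51 UTC.
Add 6 hours and 40 minutes leg 2 → 03:31 UTC (Aug 13).
Add 1 hour 15 minutes layover in Osaka → 04:46 UTC.
Add 13 hours and 55 minutes leg 3 → 18:41 UTC.
Add 7 hours 5 minutes layover in Darwin → 01:46 UTC (Aug 14).
Add 6 hours 30 minutes leg 4 → 08:16 UTC.
Bogota is UTC−5:00, so local arrival = 08:16 − 5:00 = 03:16 on Aug 14.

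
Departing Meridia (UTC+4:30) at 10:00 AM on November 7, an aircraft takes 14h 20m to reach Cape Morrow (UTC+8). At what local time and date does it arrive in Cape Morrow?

Convert departure to UTC: 10:00 AM − 4:30 = 5:30 AM UTC on Nov 7.
Add 14 hours and 20 minutes travel time → 7:50 PM UTC.
Cape Morrow is UTC+8:00, so local arrival = 7:50 PM + 8:00 = 3:50 AM on Nov 8.

3:50 AM on November 8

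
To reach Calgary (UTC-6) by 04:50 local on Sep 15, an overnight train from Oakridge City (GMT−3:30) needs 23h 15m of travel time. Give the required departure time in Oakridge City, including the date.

08:05 on Sep 14

Target arrival in UTC: 04:50 + 6:00 = 10:50 on Sep 15.
Subtract 23 hours and 15 minutes → departure 11:35 UTC on Sep 14.
Oakridge City is UTC−3:30: 11:35 − 3:30 = 08:05 on Sep 14.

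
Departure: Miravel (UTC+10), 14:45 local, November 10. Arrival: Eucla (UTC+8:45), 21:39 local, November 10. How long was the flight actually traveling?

8 hours 9 minutes

Eucla is 1:15 behind Miravel.
Clock-face elapsed time (ignoring zones) is 6 hours 54 minutes.
Actual elapsed = 6 hours 54 minutes + 1:15 = 8 hours 9 minutes.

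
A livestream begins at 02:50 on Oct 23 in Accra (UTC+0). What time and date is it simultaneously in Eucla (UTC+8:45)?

11:35 on October 23

Accra is UTC+0 so that is 02:50 UTC.
Eucla is UTC+8:45: 02:50 + 8:45 = 11:35 on Oct 23.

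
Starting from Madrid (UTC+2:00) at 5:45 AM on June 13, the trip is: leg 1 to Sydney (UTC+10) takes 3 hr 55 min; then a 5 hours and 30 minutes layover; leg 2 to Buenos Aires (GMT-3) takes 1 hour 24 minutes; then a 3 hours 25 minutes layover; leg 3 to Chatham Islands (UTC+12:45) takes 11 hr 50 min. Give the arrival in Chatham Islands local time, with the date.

6:34 PM on Jun 14

Convert departure to UTC: 5:45 AM − 2:00 = 3:45 AM UTC on Jun 13.
Add 3 hours 55 minutes leg 1 → 7:40 AM UTC.
Add 5 hours 30 minutes layover in Sydney → 1:10 PM UTC.
Add 1 hour 24 minutes leg 2 → 2:34 PM UTC.
Add 3 hours 25 minutes layover in Buenos Aires → 5:59 PM UTC.
Add 11 hours 50 minutes leg 3 → 5:49 AM UTC (Jun 14).
Chatham Islands is UTC+12:45, so local arrival = 5:49 AM + 12:45 = 6:34 PM on Jun 14.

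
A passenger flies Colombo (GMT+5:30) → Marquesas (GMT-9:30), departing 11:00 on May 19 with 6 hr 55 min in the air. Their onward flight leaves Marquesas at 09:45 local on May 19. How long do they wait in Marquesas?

6 hours 50 minutes

Convert departure to UTC: 11:00 − 5:30 = 05:30 UTC on May 19.
Add 6 hours and 55 minutes flight time → 12:25 UTC.
Marquesas is UTC−9:30, so local arrival = 12:25 − 9:30 = 02:55 on May 19.
Layover = 09:45 − 02:55 = 6 hours 50 minutes.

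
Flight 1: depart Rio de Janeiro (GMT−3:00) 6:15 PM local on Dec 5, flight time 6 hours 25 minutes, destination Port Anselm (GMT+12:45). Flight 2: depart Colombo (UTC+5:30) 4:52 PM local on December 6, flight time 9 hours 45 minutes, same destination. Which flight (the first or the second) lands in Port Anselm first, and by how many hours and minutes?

Flight 1 in UTC: 6:15 PM + 3:00 = 9:15 PM on Dec 5.
+6 hours 25 minutes → arrive 3:40 AM UTC on Dec 6.
Flight 2 in UTC: 4:52 PM − 5:30 = 11:22 AM on Dec 6.
+9 hours 45 minutes → arrive 9:07 PM UTC on Dec 6.
Flight 1 lands earlier by 17 hours 27 minutes.

the first, by 17 hours 27 minutes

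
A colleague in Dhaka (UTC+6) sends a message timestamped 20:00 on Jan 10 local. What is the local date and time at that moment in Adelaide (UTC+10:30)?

In UTC: 20:00 − 6:00 = 14:00 on Jan 10.
Adelaide is UTC+10:30: 14:00 + 10:30 = 00:30 on Jan 11.

00:30 on Jan 11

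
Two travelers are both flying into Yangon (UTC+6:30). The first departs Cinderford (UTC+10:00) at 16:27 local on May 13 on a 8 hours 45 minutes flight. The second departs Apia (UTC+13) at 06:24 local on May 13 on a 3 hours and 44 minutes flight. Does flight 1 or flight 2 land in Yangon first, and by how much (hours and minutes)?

the second, by 18 hours 4 minutes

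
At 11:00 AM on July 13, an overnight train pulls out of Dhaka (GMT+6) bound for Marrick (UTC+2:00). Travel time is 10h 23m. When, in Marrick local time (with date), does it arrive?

Convert departure to UTC: 11:00 AM − 6:00 = 5:00 AM UTC on Jul 13.
Add 10 hours 23 minutes travel time → 3:23 PM UTC.
Marrick is UTC+2:00, so local arrival = 3:23 PM + 2:00 = 5:23 PM on Jul 13.

5:23 PM on July 13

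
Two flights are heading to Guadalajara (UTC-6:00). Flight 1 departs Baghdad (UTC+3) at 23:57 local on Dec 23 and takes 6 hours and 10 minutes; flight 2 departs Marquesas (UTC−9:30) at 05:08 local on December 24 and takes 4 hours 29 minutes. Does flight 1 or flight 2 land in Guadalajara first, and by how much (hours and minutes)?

the first, by 16 hours

Flight 1 in UTC: 23:57 − 3:00 = 20:57 on Dec 23.
+6 hours 10 minutes → arrive 03:07 UTC on Dec 24.
Flight 2 in UTC: 05:08 + 9:30 = 14:38 on Dec 24.
+4 hours 29 minutes → arrive 19:07 UTC on Dec 24.
Flight 1 lands earlier by 16 hours.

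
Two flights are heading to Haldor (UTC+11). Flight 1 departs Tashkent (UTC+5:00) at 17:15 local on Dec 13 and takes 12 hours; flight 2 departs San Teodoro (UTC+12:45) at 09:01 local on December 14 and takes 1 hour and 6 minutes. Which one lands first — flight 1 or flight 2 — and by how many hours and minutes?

the second, by 2 hours 53 minutes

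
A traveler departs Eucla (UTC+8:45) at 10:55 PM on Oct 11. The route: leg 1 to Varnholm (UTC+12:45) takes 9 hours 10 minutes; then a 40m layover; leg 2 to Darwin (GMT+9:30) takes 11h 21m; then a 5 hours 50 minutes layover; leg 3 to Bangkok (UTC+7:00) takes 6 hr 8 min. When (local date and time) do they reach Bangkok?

Convert departure to UTC: 10:55 PM − 8:45 = 2:10 PM UTC on Oct 11.
Add 9 hours and 10 minutes leg 1 → 11:20 PM UTC.
Add 40 minutes layover in Varnholm → 12:00 AM UTC (Oct 12).
Add 11 hours 21 minutes leg 2 → 11:21 AM UTC.
Add 5 hours 50 minutes layover in Darwin → 5:11 PM UTC.
Add 6 hours and 8 minutes leg 3 → 11:19 PM UTC.
Bangkok is UTC+7:00, so local arrival = 11:19 PM + 7:00 = 6:19 AM on Oct 13.

6:19 AM on Oct 13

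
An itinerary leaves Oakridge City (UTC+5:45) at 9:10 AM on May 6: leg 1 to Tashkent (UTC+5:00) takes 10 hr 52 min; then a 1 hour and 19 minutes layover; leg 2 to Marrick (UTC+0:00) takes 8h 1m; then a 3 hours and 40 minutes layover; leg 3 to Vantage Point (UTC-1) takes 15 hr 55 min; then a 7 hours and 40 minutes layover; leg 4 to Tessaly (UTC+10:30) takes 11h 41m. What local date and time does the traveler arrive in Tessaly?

Convert departure to UTC: 9:10 AM − 5:45 = 3:25 AM UTC on May 6.
Add 10 hours and 52 minutes leg 1 → 2:17 PM UTC.
Add 1 hour and 19 minutes layover in Tashkent → 3:36 PM UTC.
Add 8 hours 1 minute leg 2 → 11:37 PM UTC.
Add 3 hours and 40 minutes layover in Marrick → 3:17 AM UTC (May 7).
Add 15 hours and 55 minutes leg 3 → 7:12 PM UTC.
Add 7 hours 40 minutes layover in Vantage Point → 2:52 AM UTC (May 8).
Add 11 hours and 41 minutes leg 4 → 2:33 PM UTC.
Tessaly is UTC+10:30, so local arrival = 2:33 PM + 10:30 = 1:03 AM on May 9.

1:03 AM on May 9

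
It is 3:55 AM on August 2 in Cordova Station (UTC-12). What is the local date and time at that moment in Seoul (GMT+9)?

In UTC: 3:55 AM + 12:00 = 3:55 PM on Aug 2.
Seoul is UTC+9:00: 3:55 PM + 9:00 = 12:55 AM on Aug 3.

12:55 AM on Aug 3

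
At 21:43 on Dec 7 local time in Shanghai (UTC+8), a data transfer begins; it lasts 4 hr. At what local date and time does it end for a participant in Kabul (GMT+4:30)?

22:13 on Dec 7

Kabul is 3:30 behind Shanghai.
After 4 hours it is 01:43 (Dec 8) in Shanghai.
Shift by the zone difference: 01:43 − 3:30 = 22:13 on Dec 7 in Kabul.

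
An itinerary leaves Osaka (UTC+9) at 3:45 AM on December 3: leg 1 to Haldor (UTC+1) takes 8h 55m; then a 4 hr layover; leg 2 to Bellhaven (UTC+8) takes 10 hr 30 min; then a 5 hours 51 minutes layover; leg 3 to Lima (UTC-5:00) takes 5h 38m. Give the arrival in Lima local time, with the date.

Convert departure to UTC: 3:45 AM − 9:00 = 6:45 PM UTC on Dec 2.
Add 8 hours and 55 minutes leg 1 → 3:40 AM UTC (Dec 3).
Add 4 hours layover in Haldor → 7:40 AM UTC.
Add 10 hours and 30 minutes leg 2 → 6:10 PM UTC.
Add 5 hours and 51 minutes layover in Bellhaven → 12:01 AM UTC (Dec 4).
Add 5 hours 38 minutes leg 3 → 5:39 AM UTC.
Lima is UTC−5:00, so local arrival = 5:39 AM − 5:00 = 12:39 AM on Dec 4.

12:39 AM on Dec 4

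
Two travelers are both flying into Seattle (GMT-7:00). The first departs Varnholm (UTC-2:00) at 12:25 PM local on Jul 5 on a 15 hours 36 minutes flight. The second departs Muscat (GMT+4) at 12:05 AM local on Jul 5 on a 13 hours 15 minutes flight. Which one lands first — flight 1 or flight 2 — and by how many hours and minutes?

Flight 1 in UTC: 12:25 PM + 2:00 = 2:25 PM on Jul 5.
+15 hours 36 minutes → arrive 6:01 AM UTC on Jul 6.
Flight 2 in UTC: 12:05 AM − 4:00 = 8:05 PM on Jul 4.
+13 hours 15 minutes → arrive 9:20 AM UTC on Jul 5.
Flight 2 lands earlier by 20 hours 41 minutes.

the second, by 20 hours 41 minutes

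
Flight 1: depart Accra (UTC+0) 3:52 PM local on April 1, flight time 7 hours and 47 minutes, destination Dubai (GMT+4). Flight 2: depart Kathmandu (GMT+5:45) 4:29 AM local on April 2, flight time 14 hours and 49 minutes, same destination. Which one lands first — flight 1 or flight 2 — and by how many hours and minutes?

Flight 1 departs at 3:52 PM UTC (Apr 1).
+7 hours and 47 minutes → arrive 11:39 PM UTC on Apr 1.
Flight 2 in UTC: 4:29 AM − 5:45 = 10:44 PM on Apr 1.
+14 hours and 49 minutes → arrive 1:33 PM UTC on Apr 2.
Flight 1 lands earlier by 13 hours 54 minutes.

the first, by 13 hours 54 minutes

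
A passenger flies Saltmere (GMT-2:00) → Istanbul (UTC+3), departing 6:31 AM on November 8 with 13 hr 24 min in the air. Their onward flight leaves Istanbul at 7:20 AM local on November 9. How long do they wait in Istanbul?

Convert departure to UTC: 6:31 AM + 2:00 = 8:31 AM UTC on Nov 8.
Add 13 hours 24 minutes flight time → 9:55 PM UTC.
Istanbul is UTC+3:00, so local arrival = 9:55 PM + 3:00 = 12:55 AM on Nov 9.
Layover = 7:20 AM − 12:55 AM = 6 hours 25 minutes.

6 hours 25 minutes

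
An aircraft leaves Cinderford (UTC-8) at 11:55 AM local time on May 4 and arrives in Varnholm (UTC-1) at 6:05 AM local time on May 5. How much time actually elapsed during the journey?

11 hours 10 minutes

Departure in UTC: 11:55 AM + 8:00 = 7:55 PM on May 4.
Arrival in UTC: 6:05 AM + 1:00 = 7:05 AM on May 5.
Elapsed = 7:05 AM − 7:55 PM (+1 day) = 11 hours 10 minutes.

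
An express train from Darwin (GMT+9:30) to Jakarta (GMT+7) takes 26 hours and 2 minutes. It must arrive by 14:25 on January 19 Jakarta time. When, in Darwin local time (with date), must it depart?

Target arrival in UTC: 14:25 − 7:00 = 07:25 on Jan 19.
Subtract 26 hours and 2 minutes → departure 05:23 UTC on Jan 18.
Darwin is UTC+9:30: 05:23 + 9:30 = 14:53 on Jan 18.

14:53 on Jan 18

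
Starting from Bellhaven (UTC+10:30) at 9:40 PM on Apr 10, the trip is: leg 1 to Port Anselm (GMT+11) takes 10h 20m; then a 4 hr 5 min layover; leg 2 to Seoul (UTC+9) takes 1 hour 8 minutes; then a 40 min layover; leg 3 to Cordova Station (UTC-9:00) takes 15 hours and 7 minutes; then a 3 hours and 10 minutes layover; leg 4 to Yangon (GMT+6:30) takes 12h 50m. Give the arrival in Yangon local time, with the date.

5:00 PM on April 12

Convert departure to UTC: 9:40 PM − 10:30 = 11:10 AM UTC on Apr 10.
Add 10 hours and 20 minutes leg 1 → 9:30 PM UTC.
Add 4 hours and 5 minutes layover in Port Anselm → 1:35 AM UTC (Apr 11).
Add 1 hour and 8 minutes leg 2 → 2:43 AM UTC.
Add 40 minutes layover in Seoul → 3:23 AM UTC.
Add 15 hours and 7 minutes leg 3 → 6:30 PM UTC.
Add 3 hours 10 minutes layover in Cordova Station → 9:40 PM UTC.
Add 12 hours 50 minutes leg 4 → 10:30 AM UTC (Apr 12).
Yangon is UTC+6:30, so local arrival = 10:30 AM + 6:30 = 5:00 PM on Apr 12.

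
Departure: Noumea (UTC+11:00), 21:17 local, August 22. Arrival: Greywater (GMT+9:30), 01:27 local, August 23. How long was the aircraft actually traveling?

Greywater is 1:30 behind Noumea.
Clock-face elapsed time (ignoring zones) is 4 hours 10 minutes.
Actual elapsed = 4 hours 10 minutes + 1:30 = 5 hours 40 minutes.

5 hours 40 minutes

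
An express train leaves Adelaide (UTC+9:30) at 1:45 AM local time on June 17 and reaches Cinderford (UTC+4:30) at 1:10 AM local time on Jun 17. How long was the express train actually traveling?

4 hours 25 minutes

Cinderford is 5:00 behind Adelaide.
Clock-face elapsed time (ignoring zones) is −35 minutes.
Actual elapsed = −35 minutes + 5:00 = 4 hours 25 minutes.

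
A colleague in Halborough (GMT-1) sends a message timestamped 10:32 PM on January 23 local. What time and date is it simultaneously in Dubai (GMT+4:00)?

Dubai is 5:00 ahead of Halborough.
Shift by the zone difference: 10:32 PM + 5:00 = 3:32 AM on Jan 24 in Dubai.

3:32 AM on January 24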